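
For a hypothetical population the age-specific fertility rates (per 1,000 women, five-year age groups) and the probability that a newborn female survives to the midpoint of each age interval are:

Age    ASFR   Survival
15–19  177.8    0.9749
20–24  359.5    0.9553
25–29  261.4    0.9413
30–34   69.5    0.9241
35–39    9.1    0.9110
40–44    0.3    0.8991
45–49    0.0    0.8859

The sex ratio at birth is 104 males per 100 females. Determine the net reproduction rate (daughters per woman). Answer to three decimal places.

Proportion female at birth = 100 / (100 + 104) = 0.49020.
Per-age-group product (5 × ASFR × survival probability):
  15–19: 5 × 177.8/1000 × 0.9749 = 0.86669
  20–24: 5 × 359.5/1000 × 0.9553 = 1.71715
  25–29: 5 × 261.4/1000 × 0.9413 = 1.23028
  30–34: 5 × 69.5/1000 × 0.9241 = 0.32112
  35–39: 5 × 9.1/1000 × 0.9110 = 0.04145
  40–44: 5 × 0.3/1000 × 0.8991 = 0.00135
  45–49: 5 × 0.0/1000 × 0.8859 = 0.00000
Sum = 4.17804
NRR = 0.49020 × 4.17804 = 2.04808
With NRR above 1 the population is above replacement fertility.

2.048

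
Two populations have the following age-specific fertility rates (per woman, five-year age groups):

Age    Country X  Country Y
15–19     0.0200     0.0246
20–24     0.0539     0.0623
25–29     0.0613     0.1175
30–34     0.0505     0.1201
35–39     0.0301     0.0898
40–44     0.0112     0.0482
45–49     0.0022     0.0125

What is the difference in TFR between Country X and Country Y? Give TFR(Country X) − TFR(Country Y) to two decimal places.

Country X:
  Sum of ASFRs = 0.0200 + 0.0539 + 0.0613 + 0.0505 + 0.0301 + 0.0112 + 0.0022 = 0.2292
  TFR = 5 × 0.2292 = 1.146
Country Y:
  Sum of ASFRs = 0.0246 + 0.0623 + 0.1175 + 0.1201 + 0.0898 + 0.0482 + 0.0125 = 0.4750
  TFR = 5 × 0.4750 = 2.375
Difference = 1.146 − 2.375 = -1.229

-1.23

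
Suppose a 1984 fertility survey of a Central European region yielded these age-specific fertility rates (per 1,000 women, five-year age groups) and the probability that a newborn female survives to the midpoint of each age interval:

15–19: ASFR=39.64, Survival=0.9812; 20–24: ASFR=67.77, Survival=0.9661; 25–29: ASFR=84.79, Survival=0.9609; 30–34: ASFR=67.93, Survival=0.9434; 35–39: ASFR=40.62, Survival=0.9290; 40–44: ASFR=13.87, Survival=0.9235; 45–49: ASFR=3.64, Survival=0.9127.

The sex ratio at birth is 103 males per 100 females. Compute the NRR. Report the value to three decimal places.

Proportion female at birth = 100 / (100 + 103) = 0.49261.
Survival-weighted fertility by age (5·fₓ·Sₓ):
  15–19: 5 × 39.64/1000 × 0.9812 = 0.19447
  20–24: 5 × 67.77/1000 × 0.9661 = 0.32736
  25–29: 5 × 84.79/1000 × 0.9609 = 0.40737
  30–34: 5 × 67.93/1000 × 0.9434 = 0.32043
  35–39: 5 × 40.62/1000 × 0.9290 = 0.18868
  40–44: 5 × 13.87/1000 × 0.9235 = 0.06404
  45–49: 5 × 3.64/1000 × 0.9127 = 0.01661
Sum = 1.51896
NRR = 0.49261 × 1.51896 = 0.74825
With NRR below 1 the population is below replacement fertility.

0.748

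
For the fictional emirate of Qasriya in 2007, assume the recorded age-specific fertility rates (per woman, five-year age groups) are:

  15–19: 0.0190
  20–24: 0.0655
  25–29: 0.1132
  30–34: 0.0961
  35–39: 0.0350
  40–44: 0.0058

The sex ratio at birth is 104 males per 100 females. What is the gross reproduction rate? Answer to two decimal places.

0.82

Proportion female at birth = 100 / (100 + 104) = 0.49020.
Sum of ASFRs = 0.0190 + 0.0655 + 0.1132 + 0.0961 + 0.0350 + 0.0058 = 0.3346
TFR = 5 × 0.3346 = 1.673
GRR = 0.49020 × 1.673 = 0.82010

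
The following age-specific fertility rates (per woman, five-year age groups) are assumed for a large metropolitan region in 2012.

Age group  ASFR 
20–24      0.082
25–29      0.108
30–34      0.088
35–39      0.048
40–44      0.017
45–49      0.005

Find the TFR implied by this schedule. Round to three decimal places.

Sum of ASFRs = 0.082 + 0.108 + 0.088 + 0.048 + 0.017 + 0.005 = 0.348
TFR = 5 × 0.348 = 1.74

1.740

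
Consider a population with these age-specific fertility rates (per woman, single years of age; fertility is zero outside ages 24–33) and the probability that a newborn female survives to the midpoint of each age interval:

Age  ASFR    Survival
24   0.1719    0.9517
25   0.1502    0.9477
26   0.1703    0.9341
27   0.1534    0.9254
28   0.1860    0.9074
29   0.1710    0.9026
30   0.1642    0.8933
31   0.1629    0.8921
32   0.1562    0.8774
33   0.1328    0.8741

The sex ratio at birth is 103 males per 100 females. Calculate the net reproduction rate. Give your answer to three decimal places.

0.727

Proportion female at birth = 100 / (100 + 103) = 0.49261.
Each age group contributes 1 × ASFR × survival:
  24: 1 × 0.1719 × 0.9517 = 0.16360
  25: 1 × 0.1502 × 0.9477 = 0.14234
  26: 1 × 0.1703 × 0.9341 = 0.15908
  27: 1 × 0.1534 × 0.9254 = 0.14196
  28: 1 × 0.1860 × 0.9074 = 0.16878
  29: 1 × 0.1710 × 0.9026 = 0.15434
  30: 1 × 0.1642 × 0.8933 = 0.14668
  31: 1 × 0.1629 × 0.8921 = 0.14532
  32: 1 × 0.1562 × 0.8774 = 0.13705
  33: 1 × 0.1328 × 0.8741 = 0.11608
Sum = 1.47523
NRR = 0.49261 × 1.47523 = 0.72671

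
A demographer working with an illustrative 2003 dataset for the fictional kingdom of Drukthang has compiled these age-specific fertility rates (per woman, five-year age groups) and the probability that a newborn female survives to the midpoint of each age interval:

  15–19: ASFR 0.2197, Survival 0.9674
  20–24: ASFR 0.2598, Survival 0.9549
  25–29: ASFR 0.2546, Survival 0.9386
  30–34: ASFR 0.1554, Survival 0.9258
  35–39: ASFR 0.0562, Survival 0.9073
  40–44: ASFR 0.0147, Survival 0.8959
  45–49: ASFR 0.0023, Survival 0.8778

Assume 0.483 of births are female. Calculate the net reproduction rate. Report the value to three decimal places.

Proportion female at birth = 0.483.
Each age group contributes 5 × ASFR × survival:
  15–19: 5 × 0.2197 × 0.9674 = 1.06269
  20–24: 5 × 0.2598 × 0.9549 = 1.24042
  25–29: 5 × 0.2546 × 0.9386 = 1.19484
  30–34: 5 × 0.1554 × 0.9258 = 0.71935
  35–39: 5 × 0.0562 × 0.9073 = 0.25495
  40–44: 5 × 0.0147 × 0.8959 = 0.06585
  45–49: 5 × 0.0023 × 0.8778 = 0.01009
Sum = 4.54819
NRR = 0.483 × 4.54819 = 2.19678
With NRR above 1 the population is above replacement fertility.

2.197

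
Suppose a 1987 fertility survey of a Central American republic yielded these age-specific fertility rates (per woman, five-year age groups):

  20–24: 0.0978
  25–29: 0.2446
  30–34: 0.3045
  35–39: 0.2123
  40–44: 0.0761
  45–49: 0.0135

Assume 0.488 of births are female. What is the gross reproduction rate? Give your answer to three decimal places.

Proportion female at birth = 0.488.
Sum of ASFRs = 0.0978 + 0.2446 + 0.3045 + 0.2123 + 0.0761 + 0.0135 = 0.9488
TFR = 5 × 0.9488 = 4.744
GRR = 0.488 × 4.744 = 2.31507

2.315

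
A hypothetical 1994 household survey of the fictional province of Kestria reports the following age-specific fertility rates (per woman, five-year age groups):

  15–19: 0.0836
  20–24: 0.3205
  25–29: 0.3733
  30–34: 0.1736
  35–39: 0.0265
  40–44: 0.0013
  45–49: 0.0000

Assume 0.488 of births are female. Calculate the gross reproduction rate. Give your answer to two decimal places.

2.39

Proportion female at birth = 0.488.
Sum of ASFRs = 0.0836 + 0.3205 + 0.3733 + 0.1736 + 0.0265 + 0.0013 + 0.0000 = 0.9788
TFR = 5 × 0.9788 = 4.894
GRR = 0.488 × 4.894 = 2.38827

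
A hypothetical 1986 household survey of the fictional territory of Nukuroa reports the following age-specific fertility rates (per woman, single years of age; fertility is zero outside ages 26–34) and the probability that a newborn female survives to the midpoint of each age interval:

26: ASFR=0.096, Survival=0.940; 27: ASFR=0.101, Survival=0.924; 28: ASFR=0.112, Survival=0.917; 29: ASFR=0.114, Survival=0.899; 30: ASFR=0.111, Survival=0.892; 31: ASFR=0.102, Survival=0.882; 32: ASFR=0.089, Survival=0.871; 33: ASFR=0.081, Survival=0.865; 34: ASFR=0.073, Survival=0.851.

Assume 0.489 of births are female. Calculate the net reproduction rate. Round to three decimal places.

0.385

Proportion female at birth = 0.489.
Per-age-group product (1 × ASFR × survival probability):
  26: 1 × 0.096 × 0.940 = 0.09024
  27: 1 × 0.101 × 0.924 = 0.09332
  28: 1 × 0.112 × 0.917 = 0.10270
  29: 1 × 0.114 × 0.899 = 0.10249
  30: 1 × 0.111 × 0.892 = 0.09901
  31: 1 × 0.102 × 0.882 = 0.08996
  32: 1 × 0.089 × 0.871 = 0.07752
  33: 1 × 0.081 × 0.865 = 0.07007
  34: 1 × 0.073 × 0.851 = 0.06212
Sum = 0.78743
NRR = 0.489 × 0.78743 = 0.38505
NRR < 1, so the cohort does not fully replace itself.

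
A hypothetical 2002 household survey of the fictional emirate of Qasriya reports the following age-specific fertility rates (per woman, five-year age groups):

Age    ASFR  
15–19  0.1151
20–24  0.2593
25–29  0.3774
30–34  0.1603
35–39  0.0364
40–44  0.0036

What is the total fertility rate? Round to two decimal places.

4.76

Sum of ASFRs = 0.1151 + 0.2593 + 0.3774 + 0.1603 + 0.0364 + 0.0036 = 0.9521
TFR = 5 × 0.9521 = 4.7605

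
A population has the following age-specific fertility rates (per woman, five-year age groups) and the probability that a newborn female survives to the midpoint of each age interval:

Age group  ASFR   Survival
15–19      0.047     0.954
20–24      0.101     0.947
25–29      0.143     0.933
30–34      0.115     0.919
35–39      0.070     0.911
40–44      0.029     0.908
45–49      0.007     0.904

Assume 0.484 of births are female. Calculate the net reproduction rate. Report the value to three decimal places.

1.152

Proportion female at birth = 0.484.
Each age group contributes 5 × ASFR × survival:
  15–19: 5 × 0.047 × 0.954 = 0.22419
  20–24: 5 × 0.101 × 0.947 = 0.47824
  25–29: 5 × 0.143 × 0.933 = 0.66710
  30–34: 5 × 0.115 × 0.919 = 0.52843
  35–39: 5 × 0.070 × 0.911 = 0.31885
  40–44: 5 × 0.029 × 0.908 = 0.13166
  45–49: 5 × 0.007 × 0.904 = 0.03164
Sum = 2.38011
NRR = 0.484 × 2.38011 = 1.15197
NRR > 1, so each generation more than replaces itself.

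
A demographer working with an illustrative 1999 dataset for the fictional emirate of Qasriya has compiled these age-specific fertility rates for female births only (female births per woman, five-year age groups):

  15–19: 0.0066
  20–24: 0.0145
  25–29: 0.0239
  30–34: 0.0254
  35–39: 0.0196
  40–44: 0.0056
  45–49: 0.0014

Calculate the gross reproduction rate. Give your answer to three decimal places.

Sum of female ASFRs = 0.0066 + 0.0145 + 0.0239 + 0.0254 + 0.0196 + 0.0056 + 0.0014 = 0.0970
GRR = 5 × 0.0970 = 0.485

0.485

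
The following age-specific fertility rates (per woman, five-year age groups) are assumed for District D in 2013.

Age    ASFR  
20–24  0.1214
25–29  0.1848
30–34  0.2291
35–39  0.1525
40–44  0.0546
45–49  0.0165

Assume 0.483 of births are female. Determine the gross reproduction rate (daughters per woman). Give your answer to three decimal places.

Proportion female at birth = 0.483.
Sum of ASFRs = 0.1214 + 0.1848 + 0.2291 + 0.1525 + 0.0546 + 0.0165 = 0.7589
TFR = 5 × 0.7589 = 3.7945
GRR = 0.483 × 3.7945 = 1.83274

1.833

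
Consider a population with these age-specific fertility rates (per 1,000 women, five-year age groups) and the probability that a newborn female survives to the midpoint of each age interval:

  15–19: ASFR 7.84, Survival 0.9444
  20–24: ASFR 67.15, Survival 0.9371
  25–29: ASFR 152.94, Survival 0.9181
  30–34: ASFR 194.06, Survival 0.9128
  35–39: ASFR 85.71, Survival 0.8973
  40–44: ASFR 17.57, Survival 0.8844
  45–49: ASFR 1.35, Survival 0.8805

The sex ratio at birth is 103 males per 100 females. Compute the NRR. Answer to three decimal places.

Proportion female at birth = 100 / (100 + 103) = 0.49261.
Weighting each age-specific rate by interval width and survival:
  15–19: 5 × 7.84/1000 × 0.9444 = 0.03702
  20–24: 5 × 67.15/1000 × 0.9371 = 0.31463
  25–29: 5 × 152.94/1000 × 0.9181 = 0.70207
  30–34: 5 × 194.06/1000 × 0.9128 = 0.88569
  35–39: 5 × 85.71/1000 × 0.8973 = 0.38454
  40–44: 5 × 17.57/1000 × 0.8844 = 0.07769
  45–49: 5 × 1.35/1000 × 0.8805 = 0.00594
Sum = 2.40758
NRR = 0.49261 × 2.40758 = 1.18600
With NRR above 1 the population is above replacement fertility.

1.186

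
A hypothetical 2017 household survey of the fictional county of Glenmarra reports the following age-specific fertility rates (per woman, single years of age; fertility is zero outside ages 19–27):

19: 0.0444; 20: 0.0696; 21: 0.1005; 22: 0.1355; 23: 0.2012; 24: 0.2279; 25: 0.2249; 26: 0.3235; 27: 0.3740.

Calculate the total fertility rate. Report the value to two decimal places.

Sum of ASFRs = 0.0444 + 0.0696 + 0.1005 + 0.1355 + 0.2012 + 0.2279 + 0.2249 + 0.3235 + 0.3740 = 1.7015
TFR = 1.7015

1.70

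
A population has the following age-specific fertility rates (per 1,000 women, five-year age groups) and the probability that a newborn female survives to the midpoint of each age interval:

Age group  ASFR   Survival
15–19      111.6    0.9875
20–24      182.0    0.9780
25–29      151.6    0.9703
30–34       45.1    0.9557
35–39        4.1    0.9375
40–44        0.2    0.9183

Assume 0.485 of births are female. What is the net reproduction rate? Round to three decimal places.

Proportion female at birth = 0.485.
Each age group contributes 5 × ASFR × survival:
  15–19: 5 × 111.6/1000 × 0.9875 = 0.55103
  20–24: 5 × 182.0/1000 × 0.9780 = 0.88998
  25–29: 5 × 151.6/1000 × 0.9703 = 0.73549
  30–34: 5 × 45.1/1000 × 0.9557 = 0.21551
  35–39: 5 × 4.1/1000 × 0.9375 = 0.01922
  40–44: 5 × 0.2/1000 × 0.9183 = 0.00092
Sum = 2.41215
NRR = 0.485 × 2.41215 = 1.16989

1.170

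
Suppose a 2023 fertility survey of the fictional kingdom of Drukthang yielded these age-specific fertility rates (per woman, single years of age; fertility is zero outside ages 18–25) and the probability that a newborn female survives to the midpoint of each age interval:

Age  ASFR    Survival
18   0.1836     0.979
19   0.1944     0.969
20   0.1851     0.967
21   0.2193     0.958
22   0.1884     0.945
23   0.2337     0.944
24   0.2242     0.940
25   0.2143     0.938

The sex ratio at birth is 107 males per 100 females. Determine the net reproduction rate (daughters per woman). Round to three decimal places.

Proportion female at birth = 100 / (100 + 107) = 0.48309.
Per-age-group product (1 × ASFR × survival probability):
  18: 1 × 0.1836 × 0.979 = 0.17974
  19: 1 × 0.1944 × 0.969 = 0.18837
  20: 1 × 0.1851 × 0.967 = 0.17899
  21: 1 × 0.2193 × 0.958 = 0.21009
  22: 1 × 0.1884 × 0.945 = 0.17804
  23: 1 × 0.2337 × 0.944 = 0.22061
  24: 1 × 0.2242 × 0.940 = 0.21075
  25: 1 × 0.2143 × 0.938 = 0.20101
Sum = 1.56760
NRR = 0.48309 × 1.56760 = 0.75729

0.757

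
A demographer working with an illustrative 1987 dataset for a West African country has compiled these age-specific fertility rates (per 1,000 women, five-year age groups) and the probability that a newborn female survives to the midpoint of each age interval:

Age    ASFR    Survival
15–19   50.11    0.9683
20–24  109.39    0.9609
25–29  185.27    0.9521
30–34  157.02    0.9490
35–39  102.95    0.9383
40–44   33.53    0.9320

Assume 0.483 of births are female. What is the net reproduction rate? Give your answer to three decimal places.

Proportion female at birth = 0.483.
Per-age-group product (5 × ASFR × survival probability):
  15–19: 5 × 50.11/1000 × 0.9683 = 0.24261
  20–24: 5 × 109.39/1000 × 0.9609 = 0.52556
  25–29: 5 × 185.27/1000 × 0.9521 = 0.88198
  30–34: 5 × 157.02/1000 × 0.9490 = 0.74506
  35–39: 5 × 102.95/1000 × 0.9383 = 0.48299
  40–44: 5 × 33.53/1000 × 0.9320 = 0.15625
Sum = 3.03445
NRR = 0.483 × 3.03445 = 1.46564
With NRR above 1 the population is above replacement fertility.

1.466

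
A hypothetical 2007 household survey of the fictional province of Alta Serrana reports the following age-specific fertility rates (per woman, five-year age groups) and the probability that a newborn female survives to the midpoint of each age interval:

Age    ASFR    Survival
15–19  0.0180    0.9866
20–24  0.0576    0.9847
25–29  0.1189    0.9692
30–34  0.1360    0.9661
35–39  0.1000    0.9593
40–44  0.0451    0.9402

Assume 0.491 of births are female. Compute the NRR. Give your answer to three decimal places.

Proportion female at birth = 0.491.
Each age group contributes 5 × ASFR × survival:
  15–19: 5 × 0.0180 × 0.9866 = 0.08879
  20–24: 5 × 0.0576 × 0.9847 = 0.28359
  25–29: 5 × 0.1189 × 0.9692 = 0.57619
  30–34: 5 × 0.1360 × 0.9661 = 0.65695
  35–39: 5 × 0.1000 × 0.9593 = 0.47965
  40–44: 5 × 0.0451 × 0.9402 = 0.21202
Sum = 2.29719
NRR = 0.491 × 2.29719 = 1.12792

1.128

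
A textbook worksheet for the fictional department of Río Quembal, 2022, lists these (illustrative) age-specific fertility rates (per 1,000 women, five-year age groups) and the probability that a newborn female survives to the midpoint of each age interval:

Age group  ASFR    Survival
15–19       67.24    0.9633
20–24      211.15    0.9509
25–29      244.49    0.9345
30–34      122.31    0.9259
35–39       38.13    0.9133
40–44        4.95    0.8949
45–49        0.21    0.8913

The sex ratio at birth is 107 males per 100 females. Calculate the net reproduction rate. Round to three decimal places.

Proportion female at birth = 100 / (100 + 107) = 0.48309.
Weighting each age-specific rate by interval width and survival:
  15–19: 5 × 67.24/1000 × 0.9633 = 0.32386
  20–24: 5 × 211.15/1000 × 0.9509 = 1.00391
  25–29: 5 × 244.49/1000 × 0.9345 = 1.14238
  30–34: 5 × 122.31/1000 × 0.9259 = 0.56623
  35–39: 5 × 38.13/1000 × 0.9133 = 0.17412
  40–44: 5 × 4.95/1000 × 0.8949 = 0.02215
  45–49: 5 × 0.21/1000 × 0.8913 = 0.00094
Sum = 3.23359
NRR = 0.48309 × 3.23359 = 1.56211

1.562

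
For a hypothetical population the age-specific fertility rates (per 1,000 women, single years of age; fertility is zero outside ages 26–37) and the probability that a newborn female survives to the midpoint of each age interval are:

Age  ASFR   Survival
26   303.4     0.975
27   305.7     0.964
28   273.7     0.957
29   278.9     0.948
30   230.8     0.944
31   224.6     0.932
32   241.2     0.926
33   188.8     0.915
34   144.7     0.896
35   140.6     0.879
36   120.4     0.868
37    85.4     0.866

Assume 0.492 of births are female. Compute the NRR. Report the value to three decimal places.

1.167

Proportion female at birth = 0.492.
Weighting each age-specific rate by interval width and survival:
  26: 1 × 303.4/1000 × 0.975 = 0.29582
  27: 1 × 305.7/1000 × 0.964 = 0.29469
  28: 1 × 273.7/1000 × 0.957 = 0.26193
  29: 1 × 278.9/1000 × 0.948 = 0.26440
  30: 1 × 230.8/1000 × 0.944 = 0.21788
  31: 1 × 224.6/1000 × 0.932 = 0.20933
  32: 1 × 241.2/1000 × 0.926 = 0.22335
  33: 1 × 188.8/1000 × 0.915 = 0.17275
  34: 1 × 144.7/1000 × 0.896 = 0.12965
  35: 1 × 140.6/1000 × 0.879 = 0.12359
  36: 1 × 120.4/1000 × 0.868 = 0.10451
  37: 1 × 85.4/1000 × 0.866 = 0.07396
Sum = 2.37186
NRR = 0.492 × 2.37186 = 1.16696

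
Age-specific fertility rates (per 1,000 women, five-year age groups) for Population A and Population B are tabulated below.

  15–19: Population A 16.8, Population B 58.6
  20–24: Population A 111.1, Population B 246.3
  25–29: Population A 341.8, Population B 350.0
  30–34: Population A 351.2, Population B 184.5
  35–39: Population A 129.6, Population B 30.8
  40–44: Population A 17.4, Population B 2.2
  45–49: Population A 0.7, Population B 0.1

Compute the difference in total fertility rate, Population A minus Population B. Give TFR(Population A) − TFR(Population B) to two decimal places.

Population A:
  Sum of ASFRs = 16.8 + 111.1 + 341.8 + 351.2 + 129.6 + 17.4 + 0.7 = 968.6
  TFR = 5 × 968.6 / 1000 = 4.843
Population B:
  Sum of ASFRs = 58.6 + 246.3 + 350.0 + 184.5 + 30.8 + 2.2 + 0.1 = 872.5
  TFR = 5 × 872.5 / 1000 = 4.3625
Difference = 4.843 − 4.3625 = 0.4805

0.48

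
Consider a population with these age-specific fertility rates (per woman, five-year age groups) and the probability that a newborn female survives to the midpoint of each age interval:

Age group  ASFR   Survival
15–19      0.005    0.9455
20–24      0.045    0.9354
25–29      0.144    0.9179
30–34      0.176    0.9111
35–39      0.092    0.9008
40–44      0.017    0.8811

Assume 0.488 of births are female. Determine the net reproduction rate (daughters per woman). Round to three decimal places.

Proportion female at birth = 0.488.
Each age group contributes 5 × ASFR × survival:
  15–19: 5 × 0.005 × 0.9455 = 0.02364
  20–24: 5 × 0.045 × 0.9354 = 0.21047
  25–29: 5 × 0.144 × 0.9179 = 0.66089
  30–34: 5 × 0.176 × 0.9111 = 0.80177
  35–39: 5 × 0.092 × 0.9008 = 0.41437
  40–44: 5 × 0.017 × 0.8811 = 0.07489
Sum = 2.18603
NRR = 0.488 × 2.18603 = 1.06678
An NRR exceeding 1 indicates intrinsic growth under these rates.

1.067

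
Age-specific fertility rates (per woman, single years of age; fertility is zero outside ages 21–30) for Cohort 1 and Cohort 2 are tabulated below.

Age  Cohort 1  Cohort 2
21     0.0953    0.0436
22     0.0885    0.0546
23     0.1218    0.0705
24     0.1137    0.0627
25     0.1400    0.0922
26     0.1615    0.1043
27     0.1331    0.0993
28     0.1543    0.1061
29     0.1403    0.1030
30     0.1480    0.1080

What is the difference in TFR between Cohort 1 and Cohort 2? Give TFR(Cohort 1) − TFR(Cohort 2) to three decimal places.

0.452

Cohort 1:
  Sum of ASFRs = 0.0953 + 0.0885 + 0.1218 + 0.1137 + 0.1400 + 0.1615 + 0.1331 + 0.1543 + 0.1403 + 0.1480 = 1.2965
  TFR = 1.2965
Cohort 2:
  Sum of ASFRs = 0.0436 + 0.0546 + 0.0705 + 0.0627 + 0.0922 + 0.1043 + 0.0993 + 0.1061 + 0.1030 + 0.1080 = 0.8443
  TFR = 0.8443
Difference = 1.2965 − 0.8443 = 0.4522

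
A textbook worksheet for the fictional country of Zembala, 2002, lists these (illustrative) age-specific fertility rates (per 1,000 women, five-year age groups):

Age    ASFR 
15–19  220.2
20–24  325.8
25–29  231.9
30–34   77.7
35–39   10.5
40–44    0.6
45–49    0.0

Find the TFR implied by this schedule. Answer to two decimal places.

4.33

Sum of ASFRs = 220.2 + 325.8 + 231.9 + 77.7 + 10.5 + 0.6 + 0.0 = 866.7
TFR = 5 × 866.7 / 1000 = 4.3335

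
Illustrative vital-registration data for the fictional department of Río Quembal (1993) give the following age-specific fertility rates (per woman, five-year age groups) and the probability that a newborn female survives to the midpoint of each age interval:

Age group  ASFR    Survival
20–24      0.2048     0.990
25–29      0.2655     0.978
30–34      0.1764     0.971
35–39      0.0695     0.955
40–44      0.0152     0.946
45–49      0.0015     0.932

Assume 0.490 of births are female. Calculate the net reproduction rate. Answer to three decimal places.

1.754

Proportion female at birth = 0.490.
Each age group contributes 5 × ASFR × survival:
  20–24: 5 × 0.2048 × 0.990 = 1.01376
  25–29: 5 × 0.2655 × 0.978 = 1.29830
  30–34: 5 × 0.1764 × 0.971 = 0.85642
  35–39: 5 × 0.0695 × 0.955 = 0.33186
  40–44: 5 × 0.0152 × 0.946 = 0.07190
  45–49: 5 × 0.0015 × 0.932 = 0.00699
Sum = 3.57923
NRR = 0.490 × 3.57923 = 1.75382
An NRR exceeding 1 indicates intrinsic growth under these rates.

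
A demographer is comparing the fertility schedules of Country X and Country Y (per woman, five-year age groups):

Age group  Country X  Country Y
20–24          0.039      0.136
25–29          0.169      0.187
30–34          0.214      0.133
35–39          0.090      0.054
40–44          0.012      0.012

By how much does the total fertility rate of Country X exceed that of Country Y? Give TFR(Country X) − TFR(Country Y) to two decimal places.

Country X:
  Sum of ASFRs = 0.039 + 0.169 + 0.214 + 0.090 + 0.012 = 0.524
  TFR = 5 × 0.524 = 2.62
Country Y:
  Sum of ASFRs = 0.136 + 0.187 + 0.133 + 0.054 + 0.012 = 0.522
  TFR = 5 × 0.522 = 2.61
Difference = 2.62 − 2.61 = 0.01

0.01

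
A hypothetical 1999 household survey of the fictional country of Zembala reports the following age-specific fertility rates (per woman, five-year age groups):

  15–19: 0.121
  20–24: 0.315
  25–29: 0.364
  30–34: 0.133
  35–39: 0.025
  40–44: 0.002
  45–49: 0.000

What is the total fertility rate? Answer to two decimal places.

4.80

Sum of ASFRs = 0.121 + 0.315 + 0.364 + 0.133 + 0.025 + 0.002 + 0.000 = 0.960
TFR = 5 × 0.960 = 4.8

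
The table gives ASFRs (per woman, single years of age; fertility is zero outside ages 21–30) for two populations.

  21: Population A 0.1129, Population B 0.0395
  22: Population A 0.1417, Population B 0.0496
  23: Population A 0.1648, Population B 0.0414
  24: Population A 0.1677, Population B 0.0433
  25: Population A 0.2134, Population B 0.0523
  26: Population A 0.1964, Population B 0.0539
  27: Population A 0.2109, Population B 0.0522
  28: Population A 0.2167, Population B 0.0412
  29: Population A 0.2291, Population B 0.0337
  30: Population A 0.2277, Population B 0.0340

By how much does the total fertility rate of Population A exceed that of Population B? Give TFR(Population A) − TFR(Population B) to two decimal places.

1.44

Population A:
  Sum of ASFRs = 0.1129 + 0.1417 + 0.1648 + 0.1677 + 0.2134 + 0.1964 + 0.2109 + 0.2167 + 0.2291 + 0.2277 = 1.8813
  TFR = 1.8813
Population B:
  Sum of ASFRs = 0.0395 + 0.0496 + 0.0414 + 0.0433 + 0.0523 + 0.0539 + 0.0522 + 0.0412 + 0.0337 + 0.0340 = 0.4411
  TFR = 0.4411
Difference = 1.8813 − 0.4411 = 1.4402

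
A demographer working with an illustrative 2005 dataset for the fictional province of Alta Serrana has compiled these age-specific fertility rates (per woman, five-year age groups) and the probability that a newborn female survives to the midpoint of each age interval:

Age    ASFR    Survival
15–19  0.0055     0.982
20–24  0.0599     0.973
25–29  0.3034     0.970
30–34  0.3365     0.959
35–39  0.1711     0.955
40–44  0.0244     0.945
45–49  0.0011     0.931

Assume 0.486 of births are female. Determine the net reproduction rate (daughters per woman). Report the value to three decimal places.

Proportion female at birth = 0.486.
Weighting each age-specific rate by interval width and survival:
  15–19: 5 × 0.0055 × 0.982 = 0.02701
  20–24: 5 × 0.0599 × 0.973 = 0.29141
  25–29: 5 × 0.3034 × 0.970 = 1.47149
  30–34: 5 × 0.3365 × 0.959 = 1.61352
  35–39: 5 × 0.1711 × 0.955 = 0.81700
  40–44: 5 × 0.0244 × 0.945 = 0.11529
  45–49: 5 × 0.0011 × 0.931 = 0.00512
Sum = 4.34084
NRR = 0.486 × 4.34084 = 2.10965
An NRR exceeding 1 indicates intrinsic growth under these rates.

2.110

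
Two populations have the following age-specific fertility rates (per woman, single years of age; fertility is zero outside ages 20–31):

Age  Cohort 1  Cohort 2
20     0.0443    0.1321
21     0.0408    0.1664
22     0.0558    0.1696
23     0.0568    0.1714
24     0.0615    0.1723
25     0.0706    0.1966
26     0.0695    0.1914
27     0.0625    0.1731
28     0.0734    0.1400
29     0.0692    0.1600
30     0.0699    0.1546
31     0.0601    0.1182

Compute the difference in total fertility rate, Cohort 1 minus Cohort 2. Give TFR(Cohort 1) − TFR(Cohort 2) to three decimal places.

Cohort 1:
  Sum of ASFRs = 0.0443 + 0.0408 + 0.0558 + 0.0568 + 0.0615 + 0.0706 + 0.0695 + 0.0625 + 0.0734 + 0.0692 + 0.0699 + 0.0601 = 0.7344
  TFR = 0.7344
Cohort 2:
  Sum of ASFRs = 0.1321 + 0.1664 + 0.1696 + 0.1714 + 0.1723 + 0.1966 + 0.1914 + 0.1731 + 0.1400 + 0.1600 + 0.1546 + 0.1182 = 1.9457
  TFR = 1.9457
Difference = 0.7344 − 1.9457 = -1.2113

-1.211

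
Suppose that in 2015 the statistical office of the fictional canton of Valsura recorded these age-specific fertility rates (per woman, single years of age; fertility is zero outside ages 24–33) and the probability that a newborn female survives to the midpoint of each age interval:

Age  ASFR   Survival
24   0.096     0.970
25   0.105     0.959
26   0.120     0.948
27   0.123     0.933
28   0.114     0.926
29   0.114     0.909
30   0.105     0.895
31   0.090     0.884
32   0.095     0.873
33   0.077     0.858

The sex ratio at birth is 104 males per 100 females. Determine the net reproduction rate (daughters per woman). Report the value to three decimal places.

Proportion female at birth = 100 / (100 + 104) = 0.49020.
Each age group contributes 1 × ASFR × survival:
  24: 1 × 0.096 × 0.970 = 0.09312
  25: 1 × 0.105 × 0.959 = 0.10070
  26: 1 × 0.120 × 0.948 = 0.11376
  27: 1 × 0.123 × 0.933 = 0.11476
  28: 1 × 0.114 × 0.926 = 0.10556
  29: 1 × 0.114 × 0.909 = 0.10363
  30: 1 × 0.105 × 0.895 = 0.09398
  31: 1 × 0.090 × 0.884 = 0.07956
  32: 1 × 0.095 × 0.873 = 0.08294
  33: 1 × 0.077 × 0.858 = 0.06607
Sum = 0.95408
NRR = 0.49020 × 0.95408 = 0.46769
NRR < 1, so the cohort does not fully replace itself.

0.468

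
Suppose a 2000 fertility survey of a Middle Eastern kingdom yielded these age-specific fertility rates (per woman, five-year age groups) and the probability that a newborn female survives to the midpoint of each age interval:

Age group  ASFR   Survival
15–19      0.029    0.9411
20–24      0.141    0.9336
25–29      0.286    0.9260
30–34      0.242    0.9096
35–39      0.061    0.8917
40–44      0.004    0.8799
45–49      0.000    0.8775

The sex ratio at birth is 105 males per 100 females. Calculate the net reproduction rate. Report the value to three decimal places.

Proportion female at birth = 100 / (100 + 105) = 0.48780.
Survival-weighted fertility by age (5·fₓ·Sₓ):
  15–19: 5 × 0.029 × 0.9411 = 0.13646
  20–24: 5 × 0.141 × 0.9336 = 0.65819
  25–29: 5 × 0.286 × 0.9260 = 1.32418
  30–34: 5 × 0.242 × 0.9096 = 1.10062
  35–39: 5 × 0.061 × 0.8917 = 0.27197
  40–44: 5 × 0.004 × 0.8799 = 0.01760
  45–49: 5 × 0.000 × 0.8775 = 0.00000
Sum = 3.50902
NRR = 0.48780 × 3.50902 = 1.71170
With NRR above 1 the population is above replacement fertility.

1.712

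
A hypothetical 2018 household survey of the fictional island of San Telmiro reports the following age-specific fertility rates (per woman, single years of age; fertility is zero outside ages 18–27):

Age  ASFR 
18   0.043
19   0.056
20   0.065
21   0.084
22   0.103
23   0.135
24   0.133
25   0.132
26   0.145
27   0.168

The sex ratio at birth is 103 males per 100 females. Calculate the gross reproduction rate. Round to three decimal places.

Proportion female at birth = 100 / (100 + 103) = 0.49261.
Sum of ASFRs = 0.043 + 0.056 + 0.065 + 0.084 + 0.103 + 0.135 + 0.133 + 0.132 + 0.145 + 0.168 = 1.064
TFR = 1.064
GRR = 0.49261 × 1.064 = 0.52414

0.524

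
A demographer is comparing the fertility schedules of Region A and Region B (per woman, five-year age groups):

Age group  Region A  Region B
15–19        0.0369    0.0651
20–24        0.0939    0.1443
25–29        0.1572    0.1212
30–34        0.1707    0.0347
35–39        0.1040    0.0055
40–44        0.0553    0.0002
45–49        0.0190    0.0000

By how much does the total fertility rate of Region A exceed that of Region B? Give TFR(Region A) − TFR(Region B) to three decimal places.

1.330

Region A:
  Sum of ASFRs = 0.0369 + 0.0939 + 0.1572 + 0.1707 + 0.1040 + 0.0553 + 0.0190 = 0.6370
  TFR = 5 × 0.6370 = 3.185
Region B:
  Sum of ASFRs = 0.0651 + 0.1443 + 0.1212 + 0.0347 + 0.0055 + 0.0002 + 0.0000 = 0.3710
  TFR = 5 × 0.3710 = 1.855
Difference = 3.185 − 1.855 = 1.33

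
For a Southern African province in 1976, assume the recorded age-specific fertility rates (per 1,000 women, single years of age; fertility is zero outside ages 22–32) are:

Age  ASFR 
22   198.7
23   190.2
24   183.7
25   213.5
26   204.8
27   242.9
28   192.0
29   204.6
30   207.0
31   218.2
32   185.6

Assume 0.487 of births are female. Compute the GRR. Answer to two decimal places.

1.09

Proportion female at birth = 0.487.
Sum of ASFRs = 198.7 + 190.2 + 183.7 + 213.5 + 204.8 + 242.9 + 192.0 + 204.6 + 207.0 + 218.2 + 185.6 = 2241.2
TFR = 2241.2 / 1000 = 2.2412
GRR = 0.487 × 2.2412 = 1.09146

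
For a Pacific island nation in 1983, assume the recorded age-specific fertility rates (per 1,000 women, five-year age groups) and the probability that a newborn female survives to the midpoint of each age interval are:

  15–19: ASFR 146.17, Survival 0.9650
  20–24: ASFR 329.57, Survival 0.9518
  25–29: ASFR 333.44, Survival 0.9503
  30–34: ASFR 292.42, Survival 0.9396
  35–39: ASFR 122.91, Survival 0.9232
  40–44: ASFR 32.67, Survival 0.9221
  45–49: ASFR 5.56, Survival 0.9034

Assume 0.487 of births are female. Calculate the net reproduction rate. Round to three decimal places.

2.910

Proportion female at birth = 0.487.
Weighting each age-specific rate by interval width and survival:
  15–19: 5 × 146.17/1000 × 0.9650 = 0.70527
  20–24: 5 × 329.57/1000 × 0.9518 = 1.56842
  25–29: 5 × 333.44/1000 × 0.9503 = 1.58434
  30–34: 5 × 292.42/1000 × 0.9396 = 1.37379
  35–39: 5 × 122.91/1000 × 0.9232 = 0.56735
  40–44: 5 × 32.67/1000 × 0.9221 = 0.15063
  45–49: 5 × 5.56/1000 × 0.9034 = 0.02511
Sum = 5.97491
NRR = 0.487 × 5.97491 = 2.90978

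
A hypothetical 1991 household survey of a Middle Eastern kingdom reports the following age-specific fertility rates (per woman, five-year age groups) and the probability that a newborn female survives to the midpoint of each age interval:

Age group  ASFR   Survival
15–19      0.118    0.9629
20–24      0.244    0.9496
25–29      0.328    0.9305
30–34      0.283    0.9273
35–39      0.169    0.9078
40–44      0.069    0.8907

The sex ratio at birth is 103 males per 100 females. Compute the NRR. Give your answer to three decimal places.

2.778

Proportion female at birth = 100 / (100 + 103) = 0.49261.
Each age group contributes 5 × ASFR × survival:
  15–19: 5 × 0.118 × 0.9629 = 0.56811
  20–24: 5 × 0.244 × 0.9496 = 1.15851
  25–29: 5 × 0.328 × 0.9305 = 1.52602
  30–34: 5 × 0.283 × 0.9273 = 1.31213
  35–39: 5 × 0.169 × 0.9078 = 0.76709
  40–44: 5 × 0.069 × 0.8907 = 0.30729
Sum = 5.63915
NRR = 0.49261 × 5.63915 = 2.77790
NRR > 1, so each generation more than replaces itself.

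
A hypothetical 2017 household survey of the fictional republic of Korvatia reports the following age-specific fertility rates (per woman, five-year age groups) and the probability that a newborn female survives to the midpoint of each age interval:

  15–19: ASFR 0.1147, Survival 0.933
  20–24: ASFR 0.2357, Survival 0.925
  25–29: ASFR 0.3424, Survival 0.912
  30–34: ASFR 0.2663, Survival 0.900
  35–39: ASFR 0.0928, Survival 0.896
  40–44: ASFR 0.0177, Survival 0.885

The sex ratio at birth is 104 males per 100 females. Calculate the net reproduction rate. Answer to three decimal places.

Proportion female at birth = 100 / (100 + 104) = 0.49020.
Per-age-group product (5 × ASFR × survival probability):
  15–19: 5 × 0.1147 × 0.933 = 0.53508
  20–24: 5 × 0.2357 × 0.925 = 1.09011
  25–29: 5 × 0.3424 × 0.912 = 1.56134
  30–34: 5 × 0.2663 × 0.900 = 1.19835
  35–39: 5 × 0.0928 × 0.896 = 0.41574
  40–44: 5 × 0.0177 × 0.885 = 0.07832
Sum = 4.87894
NRR = 0.49020 × 4.87894 = 2.39166

2.392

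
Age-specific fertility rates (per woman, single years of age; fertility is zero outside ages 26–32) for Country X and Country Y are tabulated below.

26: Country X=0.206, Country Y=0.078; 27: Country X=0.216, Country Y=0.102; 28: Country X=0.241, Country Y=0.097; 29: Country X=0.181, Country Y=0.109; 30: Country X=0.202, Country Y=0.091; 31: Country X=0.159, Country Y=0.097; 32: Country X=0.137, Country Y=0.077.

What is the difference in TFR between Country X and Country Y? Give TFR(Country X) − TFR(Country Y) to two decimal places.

0.69

Country X:
  Sum of ASFRs = 0.206 + 0.216 + 0.241 + 0.181 + 0.202 + 0.159 + 0.137 = 1.342
  TFR = 1.342
Country Y:
  Sum of ASFRs = 0.078 + 0.102 + 0.097 + 0.109 + 0.091 + 0.097 + 0.077 = 0.651
  TFR = 0.651
Difference = 1.342 − 0.651 = 0.691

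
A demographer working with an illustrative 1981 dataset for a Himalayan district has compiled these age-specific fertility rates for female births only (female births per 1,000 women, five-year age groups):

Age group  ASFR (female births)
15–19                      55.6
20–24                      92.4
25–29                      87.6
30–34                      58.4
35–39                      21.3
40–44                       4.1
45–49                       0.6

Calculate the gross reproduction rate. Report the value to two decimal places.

Sum of female ASFRs = 55.6 + 92.4 + 87.6 + 58.4 + 21.3 + 4.1 + 0.6 = 320.0
GRR = 5 × 320.0 / 1000 = 1.6

1.60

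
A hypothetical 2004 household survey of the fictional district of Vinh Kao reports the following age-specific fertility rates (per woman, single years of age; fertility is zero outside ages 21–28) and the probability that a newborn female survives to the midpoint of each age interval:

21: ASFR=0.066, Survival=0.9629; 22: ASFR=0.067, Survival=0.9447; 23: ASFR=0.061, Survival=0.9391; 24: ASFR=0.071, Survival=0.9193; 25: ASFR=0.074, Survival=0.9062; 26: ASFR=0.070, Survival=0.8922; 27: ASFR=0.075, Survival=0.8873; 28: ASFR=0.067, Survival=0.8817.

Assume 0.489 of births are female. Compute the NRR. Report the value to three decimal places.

Proportion female at birth = 0.489.
Each age group contributes 1 × ASFR × survival:
  21: 1 × 0.066 × 0.9629 = 0.06355
  22: 1 × 0.067 × 0.9447 = 0.06329
  23: 1 × 0.061 × 0.9391 = 0.05729
  24: 1 × 0.071 × 0.9193 = 0.06527
  25: 1 × 0.074 × 0.9062 = 0.06706
  26: 1 × 0.070 × 0.8922 = 0.06245
  27: 1 × 0.075 × 0.8873 = 0.06655
  28: 1 × 0.067 × 0.8817 = 0.05907
Sum = 0.50453
NRR = 0.489 × 0.50453 = 0.24672
An NRR under 1 implies long-run decline under these rates.

0.247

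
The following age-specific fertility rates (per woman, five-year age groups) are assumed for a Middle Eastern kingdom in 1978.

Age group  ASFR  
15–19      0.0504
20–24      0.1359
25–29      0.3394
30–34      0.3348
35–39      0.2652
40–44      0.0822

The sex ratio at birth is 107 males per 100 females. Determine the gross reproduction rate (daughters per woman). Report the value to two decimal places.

Proportion female at birth = 100 / (100 + 107) = 0.48309.
Sum of ASFRs = 0.0504 + 0.1359 + 0.3394 + 0.3348 + 0.2652 + 0.0822 = 1.2079
TFR = 5 × 1.2079 = 6.0395
GRR = 0.48309 × 6.0395 = 2.91762

2.92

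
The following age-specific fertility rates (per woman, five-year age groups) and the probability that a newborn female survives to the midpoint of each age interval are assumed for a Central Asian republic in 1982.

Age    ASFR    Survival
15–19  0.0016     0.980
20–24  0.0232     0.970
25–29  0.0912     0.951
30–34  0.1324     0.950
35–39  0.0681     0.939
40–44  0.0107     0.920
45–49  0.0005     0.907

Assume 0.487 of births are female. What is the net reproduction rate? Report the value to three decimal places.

0.757

Proportion female at birth = 0.487.
Per-age-group product (5 × ASFR × survival probability):
  15–19: 5 × 0.0016 × 0.980 = 0.00784
  20–24: 5 × 0.0232 × 0.970 = 0.11252
  25–29: 5 × 0.0912 × 0.951 = 0.43366
  30–34: 5 × 0.1324 × 0.950 = 0.62890
  35–39: 5 × 0.0681 × 0.939 = 0.31973
  40–44: 5 × 0.0107 × 0.920 = 0.04922
  45–49: 5 × 0.0005 × 0.907 = 0.00227
Sum = 1.55414
NRR = 0.487 × 1.55414 = 0.75687
NRR < 1, so the cohort does not fully replace itself.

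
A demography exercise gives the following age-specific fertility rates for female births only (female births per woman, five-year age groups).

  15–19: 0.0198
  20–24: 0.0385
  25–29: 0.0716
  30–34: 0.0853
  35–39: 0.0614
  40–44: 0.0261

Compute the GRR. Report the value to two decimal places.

1.51

Sum of female ASFRs = 0.0198 + 0.0385 + 0.0716 + 0.0853 + 0.0614 + 0.0261 = 0.3027
GRR = 5 × 0.3027 = 1.5135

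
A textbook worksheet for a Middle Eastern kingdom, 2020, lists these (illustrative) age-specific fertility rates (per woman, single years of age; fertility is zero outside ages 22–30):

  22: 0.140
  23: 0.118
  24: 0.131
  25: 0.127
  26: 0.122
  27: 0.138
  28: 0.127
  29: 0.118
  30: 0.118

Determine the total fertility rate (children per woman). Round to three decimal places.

Sum of ASFRs = 0.140 + 0.118 + 0.131 + 0.127 + 0.122 + 0.138 + 0.127 + 0.118 + 0.118 = 1.139
TFR = 1.139

1.139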